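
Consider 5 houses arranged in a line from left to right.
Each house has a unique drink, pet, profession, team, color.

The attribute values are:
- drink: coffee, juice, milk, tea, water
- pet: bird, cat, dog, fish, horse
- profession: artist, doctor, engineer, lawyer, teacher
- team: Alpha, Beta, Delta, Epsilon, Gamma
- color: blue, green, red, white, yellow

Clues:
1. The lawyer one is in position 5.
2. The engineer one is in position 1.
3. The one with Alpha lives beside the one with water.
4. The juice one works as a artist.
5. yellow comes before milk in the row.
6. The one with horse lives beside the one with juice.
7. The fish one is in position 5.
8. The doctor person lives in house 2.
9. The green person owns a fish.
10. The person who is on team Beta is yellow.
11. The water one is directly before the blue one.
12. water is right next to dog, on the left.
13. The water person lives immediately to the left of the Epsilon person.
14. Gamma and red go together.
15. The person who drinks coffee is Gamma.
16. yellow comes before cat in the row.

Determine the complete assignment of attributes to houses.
Solution:

House | Drink | Pet | Profession | Team | Color
-----------------------------------------------
  1   | tea | bird | engineer | Alpha | white
  2   | water | horse | doctor | Beta | yellow
  3   | juice | dog | artist | Epsilon | blue
  4   | coffee | cat | teacher | Gamma | red
  5   | milk | fish | lawyer | Delta | green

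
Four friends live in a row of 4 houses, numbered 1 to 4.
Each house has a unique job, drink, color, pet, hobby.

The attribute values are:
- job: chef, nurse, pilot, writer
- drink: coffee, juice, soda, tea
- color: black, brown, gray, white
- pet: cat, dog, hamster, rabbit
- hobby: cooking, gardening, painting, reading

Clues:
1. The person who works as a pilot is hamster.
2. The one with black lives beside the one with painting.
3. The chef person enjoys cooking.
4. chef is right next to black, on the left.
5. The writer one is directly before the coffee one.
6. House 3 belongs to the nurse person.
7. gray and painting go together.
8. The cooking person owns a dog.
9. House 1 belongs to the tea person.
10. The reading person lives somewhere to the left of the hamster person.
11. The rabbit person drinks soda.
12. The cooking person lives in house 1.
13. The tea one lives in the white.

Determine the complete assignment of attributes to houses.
Solution:

House | Job | Drink | Color | Pet | Hobby
-----------------------------------------
  1   | chef | tea | white | dog | cooking
  2   | writer | soda | black | rabbit | reading
  3   | nurse | coffee | gray | cat | painting
  4   | pilot | juice | brown | hamster | gardening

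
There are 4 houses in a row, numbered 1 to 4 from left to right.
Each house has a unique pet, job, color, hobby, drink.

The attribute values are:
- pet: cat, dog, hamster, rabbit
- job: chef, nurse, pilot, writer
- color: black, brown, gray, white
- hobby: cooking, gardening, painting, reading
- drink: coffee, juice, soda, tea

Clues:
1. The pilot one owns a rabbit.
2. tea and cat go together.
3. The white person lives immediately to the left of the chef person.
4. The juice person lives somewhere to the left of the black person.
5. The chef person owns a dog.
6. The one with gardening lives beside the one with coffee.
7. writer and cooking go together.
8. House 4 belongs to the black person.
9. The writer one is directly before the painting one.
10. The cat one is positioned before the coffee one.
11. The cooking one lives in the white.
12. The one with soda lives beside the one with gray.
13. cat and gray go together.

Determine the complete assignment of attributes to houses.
Solution:

House | Pet | Job | Color | Hobby | Drink
-----------------------------------------
  1   | hamster | writer | white | cooking | juice
  2   | dog | chef | brown | painting | soda
  3   | cat | nurse | gray | gardening | tea
  4   | rabbit | pilot | black | reading | coffee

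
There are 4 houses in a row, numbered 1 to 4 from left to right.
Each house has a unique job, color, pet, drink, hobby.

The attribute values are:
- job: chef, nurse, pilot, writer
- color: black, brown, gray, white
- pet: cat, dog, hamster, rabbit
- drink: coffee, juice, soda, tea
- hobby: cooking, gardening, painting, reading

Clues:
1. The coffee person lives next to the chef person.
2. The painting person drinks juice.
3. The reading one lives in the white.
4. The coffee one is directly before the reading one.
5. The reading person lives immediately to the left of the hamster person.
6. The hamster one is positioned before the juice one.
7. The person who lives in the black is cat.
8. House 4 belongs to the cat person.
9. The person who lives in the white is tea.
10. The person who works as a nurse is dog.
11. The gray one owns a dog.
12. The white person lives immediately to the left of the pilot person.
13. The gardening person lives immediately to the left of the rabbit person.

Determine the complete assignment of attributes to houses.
Solution:

House | Job | Color | Pet | Drink | Hobby
-----------------------------------------
  1   | nurse | gray | dog | coffee | gardening
  2   | chef | white | rabbit | tea | reading
  3   | pilot | brown | hamster | soda | cooking
  4   | writer | black | cat | juice | painting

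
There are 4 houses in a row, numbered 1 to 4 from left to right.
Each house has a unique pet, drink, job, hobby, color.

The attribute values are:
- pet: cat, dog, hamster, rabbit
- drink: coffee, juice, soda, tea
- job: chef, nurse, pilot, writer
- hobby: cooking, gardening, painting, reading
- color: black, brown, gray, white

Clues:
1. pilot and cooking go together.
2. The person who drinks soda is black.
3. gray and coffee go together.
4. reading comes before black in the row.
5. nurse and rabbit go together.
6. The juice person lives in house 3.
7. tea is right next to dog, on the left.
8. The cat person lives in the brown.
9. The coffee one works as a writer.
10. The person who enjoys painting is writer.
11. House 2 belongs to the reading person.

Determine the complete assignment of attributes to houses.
Solution:

House | Pet | Drink | Job | Hobby | Color
-----------------------------------------
  1   | hamster | coffee | writer | painting | gray
  2   | cat | tea | chef | reading | brown
  3   | dog | juice | pilot | cooking | white
  4   | rabbit | soda | nurse | gardening | black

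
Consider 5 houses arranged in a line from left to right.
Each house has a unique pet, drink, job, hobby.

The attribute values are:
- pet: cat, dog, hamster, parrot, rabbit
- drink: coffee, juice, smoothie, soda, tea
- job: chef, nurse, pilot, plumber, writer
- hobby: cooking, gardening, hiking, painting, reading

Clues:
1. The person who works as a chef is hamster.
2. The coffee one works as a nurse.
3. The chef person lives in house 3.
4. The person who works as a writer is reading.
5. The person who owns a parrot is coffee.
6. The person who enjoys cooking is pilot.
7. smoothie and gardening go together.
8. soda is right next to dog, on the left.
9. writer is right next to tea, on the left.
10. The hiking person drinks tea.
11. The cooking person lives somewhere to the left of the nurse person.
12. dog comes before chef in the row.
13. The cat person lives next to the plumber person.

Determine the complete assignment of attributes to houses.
Solution:

House | Pet | Drink | Job | Hobby
---------------------------------
  1   | cat | soda | writer | reading
  2   | dog | tea | plumber | hiking
  3   | hamster | smoothie | chef | gardening
  4   | rabbit | juice | pilot | cooking
  5   | parrot | coffee | nurse | painting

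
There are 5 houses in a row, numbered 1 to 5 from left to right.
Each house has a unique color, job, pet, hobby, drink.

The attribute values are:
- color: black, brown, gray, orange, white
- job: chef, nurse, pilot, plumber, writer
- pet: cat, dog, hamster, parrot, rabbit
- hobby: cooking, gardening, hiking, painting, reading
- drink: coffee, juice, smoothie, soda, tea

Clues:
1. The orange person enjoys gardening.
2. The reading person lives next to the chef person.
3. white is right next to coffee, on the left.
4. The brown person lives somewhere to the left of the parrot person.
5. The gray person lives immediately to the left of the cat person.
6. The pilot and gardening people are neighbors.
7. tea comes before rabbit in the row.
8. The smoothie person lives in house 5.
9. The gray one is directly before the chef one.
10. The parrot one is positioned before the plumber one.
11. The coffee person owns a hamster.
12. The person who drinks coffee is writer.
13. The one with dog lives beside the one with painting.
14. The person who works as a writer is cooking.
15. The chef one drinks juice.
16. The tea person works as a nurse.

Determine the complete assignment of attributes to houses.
Solution:

House | Color | Job | Pet | Hobby | Drink
-----------------------------------------
  1   | gray | nurse | dog | reading | tea
  2   | white | chef | cat | painting | juice
  3   | brown | writer | hamster | cooking | coffee
  4   | black | pilot | parrot | hiking | soda
  5   | orange | plumber | rabbit | gardening | smoothie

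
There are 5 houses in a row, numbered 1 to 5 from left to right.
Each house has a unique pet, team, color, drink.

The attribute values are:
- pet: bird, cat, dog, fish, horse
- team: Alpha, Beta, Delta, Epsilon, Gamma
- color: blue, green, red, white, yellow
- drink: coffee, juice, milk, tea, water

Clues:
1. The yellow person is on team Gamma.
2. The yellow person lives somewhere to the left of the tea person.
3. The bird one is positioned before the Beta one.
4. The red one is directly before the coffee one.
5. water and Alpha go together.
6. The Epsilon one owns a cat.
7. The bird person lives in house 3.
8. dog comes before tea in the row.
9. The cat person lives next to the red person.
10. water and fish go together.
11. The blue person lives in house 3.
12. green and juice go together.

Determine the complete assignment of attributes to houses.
Solution:

House | Pet | Team | Color | Drink
----------------------------------
  1   | cat | Epsilon | green | juice
  2   | fish | Alpha | red | water
  3   | bird | Delta | blue | coffee
  4   | dog | Gamma | yellow | milk
  5   | horse | Beta | white | tea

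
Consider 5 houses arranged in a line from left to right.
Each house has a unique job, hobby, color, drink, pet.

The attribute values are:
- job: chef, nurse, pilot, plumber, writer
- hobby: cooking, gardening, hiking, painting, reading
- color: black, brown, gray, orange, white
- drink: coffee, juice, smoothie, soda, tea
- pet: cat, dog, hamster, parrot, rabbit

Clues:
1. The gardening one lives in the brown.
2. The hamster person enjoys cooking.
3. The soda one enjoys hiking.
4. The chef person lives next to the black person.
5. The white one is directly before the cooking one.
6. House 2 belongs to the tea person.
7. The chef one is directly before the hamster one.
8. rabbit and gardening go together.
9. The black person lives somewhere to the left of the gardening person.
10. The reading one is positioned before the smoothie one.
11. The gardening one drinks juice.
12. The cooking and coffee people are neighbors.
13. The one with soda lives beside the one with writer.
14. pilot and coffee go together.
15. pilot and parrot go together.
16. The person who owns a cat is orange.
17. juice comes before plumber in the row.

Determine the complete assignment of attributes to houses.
Solution:

House | Job | Hobby | Color | Drink | Pet
-----------------------------------------
  1   | chef | hiking | white | soda | dog
  2   | writer | cooking | black | tea | hamster
  3   | pilot | reading | gray | coffee | parrot
  4   | nurse | gardening | brown | juice | rabbit
  5   | plumber | painting | orange | smoothie | cat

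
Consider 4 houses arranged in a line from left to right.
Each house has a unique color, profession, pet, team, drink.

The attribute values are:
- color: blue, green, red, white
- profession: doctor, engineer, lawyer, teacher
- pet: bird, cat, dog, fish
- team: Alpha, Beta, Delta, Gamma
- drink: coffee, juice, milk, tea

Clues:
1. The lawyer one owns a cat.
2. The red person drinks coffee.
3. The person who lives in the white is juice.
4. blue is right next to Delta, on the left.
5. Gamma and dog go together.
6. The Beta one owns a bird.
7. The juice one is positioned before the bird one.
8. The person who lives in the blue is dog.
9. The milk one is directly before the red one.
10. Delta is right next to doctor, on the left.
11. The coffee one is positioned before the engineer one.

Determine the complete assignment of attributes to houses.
Solution:

House | Color | Profession | Pet | Team | Drink
-----------------------------------------------
  1   | blue | teacher | dog | Gamma | milk
  2   | red | lawyer | cat | Delta | coffee
  3   | white | doctor | fish | Alpha | juice
  4   | green | engineer | bird | Beta | tea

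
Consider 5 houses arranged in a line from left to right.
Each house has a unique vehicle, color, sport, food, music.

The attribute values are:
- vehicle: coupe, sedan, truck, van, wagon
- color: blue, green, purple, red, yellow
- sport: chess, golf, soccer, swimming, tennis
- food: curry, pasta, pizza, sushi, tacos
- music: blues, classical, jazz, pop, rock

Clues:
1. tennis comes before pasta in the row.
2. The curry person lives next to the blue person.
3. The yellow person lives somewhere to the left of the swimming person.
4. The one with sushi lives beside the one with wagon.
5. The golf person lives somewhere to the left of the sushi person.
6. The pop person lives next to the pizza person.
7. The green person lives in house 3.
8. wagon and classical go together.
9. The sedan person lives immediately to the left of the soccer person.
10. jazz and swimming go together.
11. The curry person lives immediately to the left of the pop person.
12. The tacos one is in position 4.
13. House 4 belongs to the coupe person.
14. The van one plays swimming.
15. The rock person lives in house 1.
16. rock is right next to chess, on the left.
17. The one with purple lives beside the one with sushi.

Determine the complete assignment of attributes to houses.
Solution:

House | Vehicle | Color | Sport | Food | Music
----------------------------------------------
  1   | truck | purple | golf | curry | rock
  2   | sedan | blue | chess | sushi | pop
  3   | wagon | green | soccer | pizza | classical
  4   | coupe | yellow | tennis | tacos | blues
  5   | van | red | swimming | pasta | jazz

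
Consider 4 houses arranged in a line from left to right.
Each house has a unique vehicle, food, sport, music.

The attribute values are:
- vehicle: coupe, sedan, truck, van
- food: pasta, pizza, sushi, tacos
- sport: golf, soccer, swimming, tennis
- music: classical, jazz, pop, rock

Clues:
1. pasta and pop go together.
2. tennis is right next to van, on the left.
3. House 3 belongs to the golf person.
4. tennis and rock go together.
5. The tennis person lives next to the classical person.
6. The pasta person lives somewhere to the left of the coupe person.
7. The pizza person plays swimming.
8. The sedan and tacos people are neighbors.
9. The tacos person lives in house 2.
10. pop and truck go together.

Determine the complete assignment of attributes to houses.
Solution:

House | Vehicle | Food | Sport | Music
--------------------------------------
  1   | sedan | sushi | tennis | rock
  2   | van | tacos | soccer | classical
  3   | truck | pasta | golf | pop
  4   | coupe | pizza | swimming | jazz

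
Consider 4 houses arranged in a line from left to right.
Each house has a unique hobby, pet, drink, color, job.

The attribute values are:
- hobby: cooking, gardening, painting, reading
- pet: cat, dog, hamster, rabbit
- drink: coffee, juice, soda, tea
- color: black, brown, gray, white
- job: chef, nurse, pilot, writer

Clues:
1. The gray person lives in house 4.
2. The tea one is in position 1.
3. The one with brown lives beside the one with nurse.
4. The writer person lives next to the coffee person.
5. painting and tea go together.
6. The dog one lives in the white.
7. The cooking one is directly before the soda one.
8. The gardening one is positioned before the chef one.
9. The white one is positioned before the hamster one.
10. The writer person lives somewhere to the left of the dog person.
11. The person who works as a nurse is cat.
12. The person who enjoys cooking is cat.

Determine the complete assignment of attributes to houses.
Solution:

House | Hobby | Pet | Drink | Color | Job
-----------------------------------------
  1   | painting | rabbit | tea | brown | writer
  2   | cooking | cat | coffee | black | nurse
  3   | gardening | dog | soda | white | pilot
  4   | reading | hamster | juice | gray | chef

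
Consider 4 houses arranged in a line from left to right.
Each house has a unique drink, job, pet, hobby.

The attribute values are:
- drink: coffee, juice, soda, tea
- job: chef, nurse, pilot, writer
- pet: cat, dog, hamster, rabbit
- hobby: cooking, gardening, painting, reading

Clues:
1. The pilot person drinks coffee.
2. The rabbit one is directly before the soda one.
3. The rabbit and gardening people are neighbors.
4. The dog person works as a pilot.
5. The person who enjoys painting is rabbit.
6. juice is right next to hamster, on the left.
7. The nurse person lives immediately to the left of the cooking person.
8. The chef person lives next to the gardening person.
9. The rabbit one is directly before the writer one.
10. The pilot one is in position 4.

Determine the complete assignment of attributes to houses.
Solution:

House | Drink | Job | Pet | Hobby
---------------------------------
  1   | juice | chef | rabbit | painting
  2   | soda | writer | hamster | gardening
  3   | tea | nurse | cat | reading
  4   | coffee | pilot | dog | cooking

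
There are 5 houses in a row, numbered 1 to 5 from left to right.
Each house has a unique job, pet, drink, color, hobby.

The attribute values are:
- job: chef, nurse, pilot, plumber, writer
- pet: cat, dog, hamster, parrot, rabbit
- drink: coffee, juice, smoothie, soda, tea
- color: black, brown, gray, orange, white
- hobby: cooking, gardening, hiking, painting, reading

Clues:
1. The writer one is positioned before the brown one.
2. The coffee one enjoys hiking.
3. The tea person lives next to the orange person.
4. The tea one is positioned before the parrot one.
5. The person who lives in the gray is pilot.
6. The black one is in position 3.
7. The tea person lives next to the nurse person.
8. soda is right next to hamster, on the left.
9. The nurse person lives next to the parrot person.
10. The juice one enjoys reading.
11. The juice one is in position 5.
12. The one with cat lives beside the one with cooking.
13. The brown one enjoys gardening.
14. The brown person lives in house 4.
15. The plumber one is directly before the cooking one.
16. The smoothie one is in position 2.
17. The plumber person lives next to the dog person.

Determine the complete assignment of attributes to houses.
Solution:

House | Job | Pet | Drink | Color | Hobby
-----------------------------------------
  1   | plumber | cat | tea | white | painting
  2   | nurse | dog | smoothie | orange | cooking
  3   | writer | parrot | coffee | black | hiking
  4   | chef | rabbit | soda | brown | gardening
  5   | pilot | hamster | juice | gray | reading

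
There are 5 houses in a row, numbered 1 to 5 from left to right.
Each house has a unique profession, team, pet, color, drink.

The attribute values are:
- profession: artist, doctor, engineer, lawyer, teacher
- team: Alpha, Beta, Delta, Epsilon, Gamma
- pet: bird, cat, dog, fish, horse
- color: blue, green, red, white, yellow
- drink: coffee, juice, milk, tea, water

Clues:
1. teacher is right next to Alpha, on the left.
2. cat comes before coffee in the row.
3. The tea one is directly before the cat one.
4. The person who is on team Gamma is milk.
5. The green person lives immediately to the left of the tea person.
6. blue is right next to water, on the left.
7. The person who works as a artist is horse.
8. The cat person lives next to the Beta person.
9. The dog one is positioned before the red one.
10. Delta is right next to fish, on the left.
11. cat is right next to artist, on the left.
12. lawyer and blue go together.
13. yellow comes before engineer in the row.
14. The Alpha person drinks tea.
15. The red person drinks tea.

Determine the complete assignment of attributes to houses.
Solution:

House | Profession | Team | Pet | Color | Drink
-----------------------------------------------
  1   | teacher | Delta | dog | green | juice
  2   | doctor | Alpha | fish | red | tea
  3   | lawyer | Gamma | cat | blue | milk
  4   | artist | Beta | horse | yellow | water
  5   | engineer | Epsilon | bird | white | coffee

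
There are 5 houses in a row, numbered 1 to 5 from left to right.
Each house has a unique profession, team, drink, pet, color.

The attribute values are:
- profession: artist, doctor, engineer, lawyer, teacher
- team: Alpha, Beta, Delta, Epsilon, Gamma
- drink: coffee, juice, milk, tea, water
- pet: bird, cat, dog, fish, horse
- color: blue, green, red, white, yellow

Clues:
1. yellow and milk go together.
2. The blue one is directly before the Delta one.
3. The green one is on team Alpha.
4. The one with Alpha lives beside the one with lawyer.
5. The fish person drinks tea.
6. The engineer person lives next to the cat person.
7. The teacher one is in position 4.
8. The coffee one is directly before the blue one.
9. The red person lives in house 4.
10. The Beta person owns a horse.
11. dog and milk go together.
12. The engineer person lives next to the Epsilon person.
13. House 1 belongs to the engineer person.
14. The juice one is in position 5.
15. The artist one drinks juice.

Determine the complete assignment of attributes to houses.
Solution:

House | Profession | Team | Drink | Pet | Color
-----------------------------------------------
  1   | engineer | Alpha | coffee | bird | green
  2   | lawyer | Epsilon | water | cat | blue
  3   | doctor | Delta | milk | dog | yellow
  4   | teacher | Gamma | tea | fish | red
  5   | artist | Beta | juice | horse | white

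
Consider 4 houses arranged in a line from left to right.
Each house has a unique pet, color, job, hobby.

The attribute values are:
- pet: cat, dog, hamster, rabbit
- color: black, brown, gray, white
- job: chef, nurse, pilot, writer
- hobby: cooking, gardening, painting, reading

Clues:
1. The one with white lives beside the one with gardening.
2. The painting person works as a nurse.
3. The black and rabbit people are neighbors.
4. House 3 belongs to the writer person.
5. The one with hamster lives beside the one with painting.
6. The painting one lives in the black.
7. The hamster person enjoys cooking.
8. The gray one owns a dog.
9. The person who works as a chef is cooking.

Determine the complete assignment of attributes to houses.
Solution:

House | Pet | Color | Job | Hobby
---------------------------------
  1   | hamster | brown | chef | cooking
  2   | cat | black | nurse | painting
  3   | rabbit | white | writer | reading
  4   | dog | gray | pilot | gardening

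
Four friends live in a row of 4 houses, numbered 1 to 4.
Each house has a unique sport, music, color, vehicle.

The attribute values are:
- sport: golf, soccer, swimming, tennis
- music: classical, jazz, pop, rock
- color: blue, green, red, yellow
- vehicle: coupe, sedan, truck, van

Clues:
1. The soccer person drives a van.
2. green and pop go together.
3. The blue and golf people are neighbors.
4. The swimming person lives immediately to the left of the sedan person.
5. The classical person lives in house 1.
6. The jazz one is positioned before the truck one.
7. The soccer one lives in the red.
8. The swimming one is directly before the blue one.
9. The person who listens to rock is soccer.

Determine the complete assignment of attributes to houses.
Solution:

House | Sport | Music | Color | Vehicle
---------------------------------------
  1   | swimming | classical | yellow | coupe
  2   | tennis | jazz | blue | sedan
  3   | golf | pop | green | truck
  4   | soccer | rock | red | van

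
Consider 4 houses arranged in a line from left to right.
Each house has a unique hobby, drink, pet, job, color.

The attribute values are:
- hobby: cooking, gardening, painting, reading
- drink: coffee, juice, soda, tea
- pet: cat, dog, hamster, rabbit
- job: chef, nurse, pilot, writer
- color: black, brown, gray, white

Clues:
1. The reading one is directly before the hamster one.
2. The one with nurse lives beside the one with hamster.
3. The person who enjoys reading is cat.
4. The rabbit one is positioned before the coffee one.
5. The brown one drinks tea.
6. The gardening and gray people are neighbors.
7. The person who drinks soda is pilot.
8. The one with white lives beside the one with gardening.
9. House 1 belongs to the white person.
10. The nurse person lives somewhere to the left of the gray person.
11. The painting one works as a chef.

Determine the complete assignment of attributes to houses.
Solution:

House | Hobby | Drink | Pet | Job | Color
-----------------------------------------
  1   | reading | juice | cat | nurse | white
  2   | gardening | tea | hamster | writer | brown
  3   | cooking | soda | rabbit | pilot | gray
  4   | painting | coffee | dog | chef | black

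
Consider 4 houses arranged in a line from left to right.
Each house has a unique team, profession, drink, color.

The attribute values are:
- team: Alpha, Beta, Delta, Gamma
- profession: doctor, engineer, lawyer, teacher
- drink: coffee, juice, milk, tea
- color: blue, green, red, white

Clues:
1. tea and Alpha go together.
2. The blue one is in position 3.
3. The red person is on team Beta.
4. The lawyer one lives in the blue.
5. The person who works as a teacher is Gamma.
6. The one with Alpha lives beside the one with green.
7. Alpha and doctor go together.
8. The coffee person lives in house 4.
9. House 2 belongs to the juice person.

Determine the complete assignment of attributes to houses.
Solution:

House | Team | Profession | Drink | Color
-----------------------------------------
  1   | Alpha | doctor | tea | white
  2   | Gamma | teacher | juice | green
  3   | Delta | lawyer | milk | blue
  4   | Beta | engineer | coffee | red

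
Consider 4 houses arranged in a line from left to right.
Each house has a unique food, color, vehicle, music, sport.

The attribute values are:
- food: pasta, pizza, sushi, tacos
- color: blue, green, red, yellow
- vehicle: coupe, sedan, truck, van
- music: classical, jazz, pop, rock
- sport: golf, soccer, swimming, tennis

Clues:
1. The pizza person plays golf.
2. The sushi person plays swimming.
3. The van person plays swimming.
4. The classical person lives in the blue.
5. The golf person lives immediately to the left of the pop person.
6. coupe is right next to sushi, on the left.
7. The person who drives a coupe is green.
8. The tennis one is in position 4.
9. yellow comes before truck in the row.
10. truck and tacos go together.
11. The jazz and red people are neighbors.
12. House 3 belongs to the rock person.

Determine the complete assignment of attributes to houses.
Solution:

House | Food | Color | Vehicle | Music | Sport
----------------------------------------------
  1   | pizza | green | coupe | jazz | golf
  2   | sushi | red | van | pop | swimming
  3   | pasta | yellow | sedan | rock | soccer
  4   | tacos | blue | truck | classical | tennis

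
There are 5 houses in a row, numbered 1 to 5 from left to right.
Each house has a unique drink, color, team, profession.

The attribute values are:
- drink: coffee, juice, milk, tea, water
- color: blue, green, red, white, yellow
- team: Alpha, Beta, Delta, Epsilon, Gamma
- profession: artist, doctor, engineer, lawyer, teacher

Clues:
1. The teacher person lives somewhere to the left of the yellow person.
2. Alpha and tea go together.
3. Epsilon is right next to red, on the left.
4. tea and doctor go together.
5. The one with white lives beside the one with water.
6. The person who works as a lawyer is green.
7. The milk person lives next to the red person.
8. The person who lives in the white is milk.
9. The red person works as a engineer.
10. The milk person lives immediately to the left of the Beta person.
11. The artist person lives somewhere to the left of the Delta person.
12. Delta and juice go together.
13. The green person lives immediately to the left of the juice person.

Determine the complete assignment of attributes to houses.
Solution:

House | Drink | Color | Team | Profession
-----------------------------------------
  1   | milk | white | Epsilon | artist
  2   | water | red | Beta | engineer
  3   | coffee | green | Gamma | lawyer
  4   | juice | blue | Delta | teacher
  5   | tea | yellow | Alpha | doctor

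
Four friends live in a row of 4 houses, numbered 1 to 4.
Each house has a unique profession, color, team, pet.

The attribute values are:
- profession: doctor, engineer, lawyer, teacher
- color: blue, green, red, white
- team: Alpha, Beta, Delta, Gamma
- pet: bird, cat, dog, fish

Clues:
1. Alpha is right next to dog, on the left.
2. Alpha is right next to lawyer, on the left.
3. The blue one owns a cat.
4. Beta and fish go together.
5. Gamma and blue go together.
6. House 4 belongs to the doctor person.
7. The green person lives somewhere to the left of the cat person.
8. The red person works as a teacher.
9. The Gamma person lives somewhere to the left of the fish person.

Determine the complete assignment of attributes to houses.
Solution:

House | Profession | Color | Team | Pet
---------------------------------------
  1   | teacher | red | Alpha | bird
  2   | lawyer | green | Delta | dog
  3   | engineer | blue | Gamma | cat
  4   | doctor | white | Beta | fish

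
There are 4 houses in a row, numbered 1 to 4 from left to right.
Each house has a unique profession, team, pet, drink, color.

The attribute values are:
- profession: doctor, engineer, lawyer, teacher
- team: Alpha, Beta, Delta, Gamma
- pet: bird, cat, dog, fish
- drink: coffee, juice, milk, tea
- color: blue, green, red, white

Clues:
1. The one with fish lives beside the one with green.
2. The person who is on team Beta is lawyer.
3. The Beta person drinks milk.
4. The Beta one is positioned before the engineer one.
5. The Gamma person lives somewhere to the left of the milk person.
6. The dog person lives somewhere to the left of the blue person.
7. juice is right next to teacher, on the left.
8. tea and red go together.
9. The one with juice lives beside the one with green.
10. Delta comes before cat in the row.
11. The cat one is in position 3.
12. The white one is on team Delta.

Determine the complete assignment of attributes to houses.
Solution:

House | Profession | Team | Pet | Drink | Color
-----------------------------------------------
  1   | doctor | Delta | fish | juice | white
  2   | teacher | Gamma | dog | coffee | green
  3   | lawyer | Beta | cat | milk | blue
  4   | engineer | Alpha | bird | tea | red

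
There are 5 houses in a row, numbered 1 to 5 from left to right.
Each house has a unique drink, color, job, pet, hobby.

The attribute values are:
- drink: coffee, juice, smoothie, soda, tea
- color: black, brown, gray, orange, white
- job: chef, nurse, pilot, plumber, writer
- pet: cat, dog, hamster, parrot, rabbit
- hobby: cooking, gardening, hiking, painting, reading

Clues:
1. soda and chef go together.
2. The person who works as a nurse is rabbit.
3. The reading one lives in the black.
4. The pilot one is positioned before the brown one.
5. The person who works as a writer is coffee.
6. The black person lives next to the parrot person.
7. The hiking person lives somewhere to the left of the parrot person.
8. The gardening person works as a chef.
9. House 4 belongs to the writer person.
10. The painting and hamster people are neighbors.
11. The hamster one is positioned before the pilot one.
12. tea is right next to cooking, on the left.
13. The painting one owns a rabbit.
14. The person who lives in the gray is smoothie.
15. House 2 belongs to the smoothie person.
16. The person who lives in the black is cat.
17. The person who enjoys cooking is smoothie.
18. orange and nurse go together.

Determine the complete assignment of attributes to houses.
Solution:

House | Drink | Color | Job | Pet | Hobby
-----------------------------------------
  1   | tea | orange | nurse | rabbit | painting
  2   | smoothie | gray | plumber | hamster | cooking
  3   | juice | white | pilot | dog | hiking
  4   | coffee | black | writer | cat | reading
  5   | soda | brown | chef | parrot | gardening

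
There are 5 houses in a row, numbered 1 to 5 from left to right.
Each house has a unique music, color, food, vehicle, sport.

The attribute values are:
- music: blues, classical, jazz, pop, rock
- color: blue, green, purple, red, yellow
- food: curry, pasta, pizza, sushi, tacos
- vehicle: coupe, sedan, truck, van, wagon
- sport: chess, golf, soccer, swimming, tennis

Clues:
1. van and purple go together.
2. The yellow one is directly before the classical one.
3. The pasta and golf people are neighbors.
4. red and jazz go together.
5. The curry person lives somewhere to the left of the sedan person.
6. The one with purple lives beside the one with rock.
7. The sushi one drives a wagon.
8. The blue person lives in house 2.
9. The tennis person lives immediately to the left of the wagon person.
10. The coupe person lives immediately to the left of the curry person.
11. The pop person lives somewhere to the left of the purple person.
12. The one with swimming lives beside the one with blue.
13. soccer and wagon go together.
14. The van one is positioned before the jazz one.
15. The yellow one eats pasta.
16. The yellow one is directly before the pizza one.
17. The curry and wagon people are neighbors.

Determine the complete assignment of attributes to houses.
Solution:

House | Music | Color | Food | Vehicle | Sport
----------------------------------------------
  1   | pop | yellow | pasta | truck | swimming
  2   | classical | blue | pizza | coupe | golf
  3   | blues | purple | curry | van | tennis
  4   | rock | green | sushi | wagon | soccer
  5   | jazz | red | tacos | sedan | chess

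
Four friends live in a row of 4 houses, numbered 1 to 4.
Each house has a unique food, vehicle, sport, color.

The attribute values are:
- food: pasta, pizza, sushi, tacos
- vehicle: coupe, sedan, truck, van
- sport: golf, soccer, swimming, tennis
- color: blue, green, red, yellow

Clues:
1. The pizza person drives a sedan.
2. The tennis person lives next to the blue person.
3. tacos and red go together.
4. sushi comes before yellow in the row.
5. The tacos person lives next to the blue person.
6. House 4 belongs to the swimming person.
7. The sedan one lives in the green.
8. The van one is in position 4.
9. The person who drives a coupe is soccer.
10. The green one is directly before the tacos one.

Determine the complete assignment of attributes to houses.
Solution:

House | Food | Vehicle | Sport | Color
--------------------------------------
  1   | pizza | sedan | golf | green
  2   | tacos | truck | tennis | red
  3   | sushi | coupe | soccer | blue
  4   | pasta | van | swimming | yellow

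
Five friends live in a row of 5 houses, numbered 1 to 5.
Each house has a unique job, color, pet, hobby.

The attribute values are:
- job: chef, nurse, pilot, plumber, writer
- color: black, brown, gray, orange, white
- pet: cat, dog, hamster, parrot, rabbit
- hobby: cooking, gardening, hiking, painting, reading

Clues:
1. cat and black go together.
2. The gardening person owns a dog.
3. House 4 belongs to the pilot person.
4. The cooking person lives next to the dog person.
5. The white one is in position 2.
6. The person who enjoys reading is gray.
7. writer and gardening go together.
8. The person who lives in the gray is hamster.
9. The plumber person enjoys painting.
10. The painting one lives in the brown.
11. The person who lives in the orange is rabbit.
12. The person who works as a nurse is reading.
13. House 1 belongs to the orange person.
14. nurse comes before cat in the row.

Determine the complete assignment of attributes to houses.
Solution:

House | Job | Color | Pet | Hobby
---------------------------------
  1   | chef | orange | rabbit | cooking
  2   | writer | white | dog | gardening
  3   | nurse | gray | hamster | reading
  4   | pilot | black | cat | hiking
  5   | plumber | brown | parrot | painting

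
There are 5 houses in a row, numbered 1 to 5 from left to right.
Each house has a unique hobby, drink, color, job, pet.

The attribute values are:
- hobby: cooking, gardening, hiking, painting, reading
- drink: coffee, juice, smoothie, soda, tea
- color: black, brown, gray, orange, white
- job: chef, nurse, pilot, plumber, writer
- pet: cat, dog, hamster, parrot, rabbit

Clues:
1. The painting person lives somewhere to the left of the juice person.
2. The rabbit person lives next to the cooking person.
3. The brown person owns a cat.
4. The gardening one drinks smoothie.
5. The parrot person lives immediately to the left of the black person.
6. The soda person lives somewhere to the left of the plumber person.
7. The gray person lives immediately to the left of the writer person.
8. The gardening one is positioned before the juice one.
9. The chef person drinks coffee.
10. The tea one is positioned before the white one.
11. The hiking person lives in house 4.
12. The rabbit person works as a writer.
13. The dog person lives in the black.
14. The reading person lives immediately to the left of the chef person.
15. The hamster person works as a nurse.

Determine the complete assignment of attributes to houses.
Solution:

House | Hobby | Drink | Color | Job | Pet
-----------------------------------------
  1   | reading | tea | orange | pilot | parrot
  2   | painting | coffee | black | chef | dog
  3   | gardening | smoothie | gray | nurse | hamster
  4   | hiking | soda | white | writer | rabbit
  5   | cooking | juice | brown | plumber | cat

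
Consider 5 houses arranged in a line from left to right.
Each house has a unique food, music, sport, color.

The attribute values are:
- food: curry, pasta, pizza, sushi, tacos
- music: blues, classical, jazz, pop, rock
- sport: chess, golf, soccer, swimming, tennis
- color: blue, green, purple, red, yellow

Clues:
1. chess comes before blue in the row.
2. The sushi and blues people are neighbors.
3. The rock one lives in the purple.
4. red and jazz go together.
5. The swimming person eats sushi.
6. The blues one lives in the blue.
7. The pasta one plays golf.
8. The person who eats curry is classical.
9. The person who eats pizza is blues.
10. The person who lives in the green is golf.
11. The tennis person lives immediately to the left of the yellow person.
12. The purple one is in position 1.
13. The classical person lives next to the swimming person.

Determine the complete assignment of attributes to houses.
Solution:

House | Food | Music | Sport | Color
------------------------------------
  1   | tacos | rock | tennis | purple
  2   | curry | classical | chess | yellow
  3   | sushi | jazz | swimming | red
  4   | pizza | blues | soccer | blue
  5   | pasta | pop | golf | green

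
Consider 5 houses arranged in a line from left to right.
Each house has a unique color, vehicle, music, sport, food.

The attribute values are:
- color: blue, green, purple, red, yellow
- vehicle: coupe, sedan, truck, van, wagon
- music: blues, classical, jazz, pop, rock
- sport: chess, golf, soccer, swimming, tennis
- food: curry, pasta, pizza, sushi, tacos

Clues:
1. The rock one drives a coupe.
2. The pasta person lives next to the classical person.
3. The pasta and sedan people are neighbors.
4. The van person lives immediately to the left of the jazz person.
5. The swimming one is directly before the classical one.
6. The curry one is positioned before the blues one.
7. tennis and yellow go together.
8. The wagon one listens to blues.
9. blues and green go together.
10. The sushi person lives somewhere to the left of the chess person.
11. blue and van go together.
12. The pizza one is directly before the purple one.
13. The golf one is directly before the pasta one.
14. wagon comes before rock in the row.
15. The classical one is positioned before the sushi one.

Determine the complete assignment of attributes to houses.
Solution:

House | Color | Vehicle | Music | Sport | Food
----------------------------------------------
  1   | blue | van | pop | golf | pizza
  2   | purple | truck | jazz | swimming | pasta
  3   | yellow | sedan | classical | tennis | curry
  4   | green | wagon | blues | soccer | sushi
  5   | red | coupe | rock | chess | tacos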